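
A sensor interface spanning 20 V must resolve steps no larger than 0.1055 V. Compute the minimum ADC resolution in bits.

Number of steps required ≥ 20 V / 0.1055 V = 189.57.
Need 2^N ≥ 189.57; 2^7 = 128, 2^8 = 256.
Minimum N = 8.

8 bits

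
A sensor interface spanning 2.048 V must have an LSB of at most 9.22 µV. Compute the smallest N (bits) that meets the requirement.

Number of steps required ≥ 2.048 V / 9.22 µV = 222125.81.
Need 2^N ≥ 222125.81; 2^17 = 131072, 2^18 = 262144.
Minimum N = 18.

18 bits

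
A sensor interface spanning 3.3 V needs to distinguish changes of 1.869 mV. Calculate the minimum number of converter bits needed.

Number of steps required ≥ 3.3 V / 1.869 mV = 1765.65.
Need 2^N ≥ 1765.65; 2^10 = 1024, 2^11 = 2048.
Minimum N = 11.

11 bits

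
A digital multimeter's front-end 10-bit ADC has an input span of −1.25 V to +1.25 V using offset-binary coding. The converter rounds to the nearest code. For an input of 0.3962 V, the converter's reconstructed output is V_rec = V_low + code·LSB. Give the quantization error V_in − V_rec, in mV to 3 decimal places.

LSB = 2.5/2^10 = 2.441 mV.
(V_in − V_low)/LSB = (0.3962 − (−1.25))/0.00244141 = 674.2835 → code 674 (round).
Reconstructed: 0.39550781 V.
Difference: 0.000692187 V → 0.692 mV.

0.692 mV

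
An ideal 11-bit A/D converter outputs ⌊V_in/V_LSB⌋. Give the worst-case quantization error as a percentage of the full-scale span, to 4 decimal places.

Truncating → worst-case error = 1 LSB = V_FS/2^11, so 100/2048 = 0.0488281 % of full scale.

0.0488 %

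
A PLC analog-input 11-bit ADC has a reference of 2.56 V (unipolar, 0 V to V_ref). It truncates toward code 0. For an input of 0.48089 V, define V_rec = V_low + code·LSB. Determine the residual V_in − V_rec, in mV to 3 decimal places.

One LSB is 2.56 V / 2048 = 1.250 mV.
(V_in − V_low)/LSB = (0.48089 − 0)/0.00125 = 384.7120 → code 384 (floor).
V_rec = 0 + 384·0.00125 = 0.48 V.
Difference: 0.00089 V → 0.890 mV.

0.890 mV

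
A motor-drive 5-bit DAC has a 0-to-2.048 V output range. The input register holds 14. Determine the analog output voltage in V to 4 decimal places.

0.8960 V

LSB = 2.048 V / 2^5 = 64.000 mV.
V_out = 0 + 14 × 0.064 V = 0.896 V.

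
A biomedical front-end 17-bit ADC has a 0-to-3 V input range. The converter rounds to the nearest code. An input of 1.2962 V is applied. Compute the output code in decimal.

With 131072 levels over 3 V, one step is 22.89 µV.
(1.2962 − 0) / 2.28882e-05 = 56631.842 LSBs.
So the output code is 56632.

code 56632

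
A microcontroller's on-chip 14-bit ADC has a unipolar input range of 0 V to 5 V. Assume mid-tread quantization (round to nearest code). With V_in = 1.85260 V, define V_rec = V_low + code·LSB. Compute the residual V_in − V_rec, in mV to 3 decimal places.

-0.122 mV

Step size: 5 V ÷ 2^14 = 305.18 µV.
Scaled input = 6070.5997 LSBs, so code = 6071.
Code 6071 maps back to 0 + 6071×0.000305176 V = 1.8527222 V.
Error = 1.85260 − 1.8527222 = -0.000122168 V = -0.122 mV.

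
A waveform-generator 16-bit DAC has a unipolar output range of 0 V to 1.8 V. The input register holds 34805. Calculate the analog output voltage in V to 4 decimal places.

LSB = 1.8 V / 2^16 = 27.47 µV.
V_out = 0 + 34805 × 2.74658e-05 V = 0.955948 V.

0.9559 V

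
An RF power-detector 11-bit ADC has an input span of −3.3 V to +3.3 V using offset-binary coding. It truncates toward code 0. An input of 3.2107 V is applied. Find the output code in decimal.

Full-scale span = 6.6 V; LSB = 6.6/2^11 = 3.223 mV.
Input sits at 2020.290 steps above V_low.
⌊·⌋(2020.290) = 2020.

code 2020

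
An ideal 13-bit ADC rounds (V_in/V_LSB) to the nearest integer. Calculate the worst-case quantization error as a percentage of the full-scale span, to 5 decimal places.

Rounding → worst-case error = ½ LSB = V_FS/2^14, so 100/16384 = 0.00610352 % of full scale.

0.00610 %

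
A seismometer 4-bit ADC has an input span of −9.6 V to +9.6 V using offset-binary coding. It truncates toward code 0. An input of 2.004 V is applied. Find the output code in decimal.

Full-scale span = 19.2 V; LSB = 19.2/2^4 = 1.2000 V.
(2.004 − (−9.6)) / 1.2 = 9.670 LSBs.
⌊·⌋(9.670) = 9.

code 9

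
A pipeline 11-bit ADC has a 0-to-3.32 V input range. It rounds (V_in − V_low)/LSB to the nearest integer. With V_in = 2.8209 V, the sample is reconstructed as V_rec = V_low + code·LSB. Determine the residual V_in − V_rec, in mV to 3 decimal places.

LSB = 3.32/2^11 = 1.621 mV.
Scaled input = 1740.1214 LSBs, so code = 1740.
V_rec = 0 + 1740·0.00162109 = 2.8207031 V.
V_in − V_rec = 0.000196875 V = 0.197 mV.

0.197 mV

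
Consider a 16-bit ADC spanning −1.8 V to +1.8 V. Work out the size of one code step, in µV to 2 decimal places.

Full-scale span = 3.6 V.
LSB = 3.6 / 2^16 = 3.6 / 65536 = 5.49316e-05 V = 54.93 µV.

54.93 µV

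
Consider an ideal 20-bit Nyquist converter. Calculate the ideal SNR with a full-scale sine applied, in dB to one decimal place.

122.2 dB

SNR ≈ 6.02·N + 1.76 dB = 6.02·20 + 1.76 = 122.16 dB.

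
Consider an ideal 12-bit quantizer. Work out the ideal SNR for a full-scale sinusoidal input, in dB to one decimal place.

SNR ≈ 6.02·N + 1.76 dB = 6.02·12 + 1.76 = 74.00 dB.

74.0 dB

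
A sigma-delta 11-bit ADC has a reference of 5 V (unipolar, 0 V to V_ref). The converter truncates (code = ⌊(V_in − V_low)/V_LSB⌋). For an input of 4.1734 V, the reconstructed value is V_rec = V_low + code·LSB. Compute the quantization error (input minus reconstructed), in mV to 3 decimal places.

1.037 mV

Step size: 5 V ÷ 2^11 = 2.441 mV.
(4.1734 − 0)/0.00244141 = 1709.4246; ⌊·⌋ gives code 1709.
V_rec = 0 + 1709·0.00244141 = 4.1723633 V.
Error = 4.1734 − 4.1723633 = 0.00103672 V = 1.037 mV.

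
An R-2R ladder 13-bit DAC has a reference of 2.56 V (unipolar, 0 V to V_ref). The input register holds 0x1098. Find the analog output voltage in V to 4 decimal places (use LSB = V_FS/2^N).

LSB = 2.56 V / 2^13 = 312.50 µV.
Code 0x1098 = 4248 decimal.
V_out = 0 + 4248 × 0.0003125 V = 1.3275 V.

1.3275 V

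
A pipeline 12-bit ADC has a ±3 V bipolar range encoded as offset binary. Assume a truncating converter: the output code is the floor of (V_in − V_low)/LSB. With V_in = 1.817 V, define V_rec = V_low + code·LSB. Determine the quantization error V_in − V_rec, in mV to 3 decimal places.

Step size: 6 V ÷ 2^12 = 1.465 mV.
(1.817 − (−3))/0.00146484 = 3288.4053; ⌊·⌋ gives code 3288.
Reconstructed: 1.8164062 V.
Error = 1.817 − 1.8164062 = 0.00059375 V = 0.594 mV.

0.594 mV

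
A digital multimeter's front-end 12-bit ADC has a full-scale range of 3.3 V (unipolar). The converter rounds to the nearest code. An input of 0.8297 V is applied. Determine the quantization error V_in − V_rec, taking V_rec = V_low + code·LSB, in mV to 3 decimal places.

Step size: 3.3 V ÷ 2^12 = 0.806 mV.
Scaled input = 1029.8337 LSBs, so code = 1030.
Reconstructed: 0.82983398 V.
V_in − V_rec = -0.000133984 V = -0.134 mV.

-0.134 mV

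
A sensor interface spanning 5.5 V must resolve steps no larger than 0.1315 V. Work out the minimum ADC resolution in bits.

6 bits

Number of steps required ≥ 5.5 V / 0.1315 V = 41.83.
Need 2^N ≥ 41.83; 2^5 = 32, 2^6 = 64.
Minimum N = 6.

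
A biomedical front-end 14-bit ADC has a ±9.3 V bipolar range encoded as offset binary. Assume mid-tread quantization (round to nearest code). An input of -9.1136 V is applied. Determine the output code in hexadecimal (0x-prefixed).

code 0xA4 (decimal 164)

Full-scale span = 18.6 V; LSB = 18.6/2^14 = 1.135 mV.
(V_in − V_low)/LSB = (-9.1136 − (−9.3)) / 0.00113525 = 164.192.
round(164.192) = 164.
In hexadecimal (0x-prefixed): 0xA4.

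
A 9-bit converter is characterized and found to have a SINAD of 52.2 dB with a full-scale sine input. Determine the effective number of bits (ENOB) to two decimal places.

8.38 bits

ENOB = (SINAD − 1.76) / 6.02 = (52.2 − 1.76)/6.02 = 8.379.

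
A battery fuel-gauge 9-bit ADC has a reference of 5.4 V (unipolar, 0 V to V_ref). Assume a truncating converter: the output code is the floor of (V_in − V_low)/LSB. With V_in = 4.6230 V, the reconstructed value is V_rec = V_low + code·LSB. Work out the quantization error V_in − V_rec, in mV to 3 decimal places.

3.469 mV

One LSB is 5.4 V / 512 = 10.547 mV.
(V_in − V_low)/LSB = (4.6230 − 0)/0.0105469 = 438.3289 → code 438 (floor).
Reconstructed: 4.6195312 V.
Error = 4.6230 − 4.6195312 = 0.00346875 V = 3.469 mV.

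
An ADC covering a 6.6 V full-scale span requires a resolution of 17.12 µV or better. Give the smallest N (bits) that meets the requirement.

19 bits

Number of steps required ≥ 6.6 V / 17.12 µV = 385514.02.
Need 2^N ≥ 385514.02; 2^18 = 262144, 2^19 = 524288.
Minimum N = 19.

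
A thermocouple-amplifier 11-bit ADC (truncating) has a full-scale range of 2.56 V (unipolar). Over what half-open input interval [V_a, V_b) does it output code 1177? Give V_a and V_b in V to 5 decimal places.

[1.47125 V, 1.47250 V)

LSB = 2.56/2^11 = 1.250 mV.
V_a = V_low + 1177·LSB = 1.47125 V; V_b = V_low + 1178·LSB = 1.4725 V.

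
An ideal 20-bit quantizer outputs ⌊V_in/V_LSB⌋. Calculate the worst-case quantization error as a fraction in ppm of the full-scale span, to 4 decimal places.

0.9537 ppm

Truncating → worst-case error = 1 LSB = V_FS/2^20, so 1e+06/1048576 = 0.953674 ppm of full scale.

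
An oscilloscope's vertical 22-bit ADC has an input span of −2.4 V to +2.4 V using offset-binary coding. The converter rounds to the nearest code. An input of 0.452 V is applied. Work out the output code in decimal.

Full-scale span = 4.8 V; LSB = 4.8/2^22 = 1.14 µV.
(0.452 − (−2.4)) / 1.14441e-06 = 2492115.627 LSBs.
So the output code is 2492116.

code 2492116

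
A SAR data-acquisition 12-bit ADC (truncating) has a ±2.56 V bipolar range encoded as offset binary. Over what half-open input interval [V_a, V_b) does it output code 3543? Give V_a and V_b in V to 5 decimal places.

[1.86875 V, 1.87000 V)

LSB = 5.12/2^12 = 1.250 mV.
V_a = V_low + 3543·LSB = 1.86875 V; V_b = V_low + 3544·LSB = 1.87 V.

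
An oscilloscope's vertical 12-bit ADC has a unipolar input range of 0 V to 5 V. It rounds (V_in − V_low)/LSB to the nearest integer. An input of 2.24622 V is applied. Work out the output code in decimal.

code 1840

With 4096 levels over 5 V, one step is 1.221 mV.
(V_in − V_low)/LSB = (2.24622 − 0) / 0.0012207 = 1840.103.
Round → code 1840.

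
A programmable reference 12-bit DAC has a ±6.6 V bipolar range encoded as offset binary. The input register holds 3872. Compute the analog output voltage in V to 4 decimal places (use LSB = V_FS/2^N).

5.8781 V

LSB = 13.2 V / 2^12 = 3.223 mV.
V_out = (−6.6) + 3872 × 0.00322266 V = 5.87812 V.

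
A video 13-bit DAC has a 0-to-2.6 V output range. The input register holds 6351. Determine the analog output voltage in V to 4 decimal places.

LSB = 2.6 V / 2^13 = 317.38 µV.
V_out = 0 + 6351 × 0.000317383 V = 2.0157 V.

2.0157 V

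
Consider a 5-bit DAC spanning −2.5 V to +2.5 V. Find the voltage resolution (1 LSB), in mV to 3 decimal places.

Full-scale span = 5 V.
LSB = 5 / 2^5 = 5 / 32 = 0.15625 V = 156.250 mV.

156.250 mV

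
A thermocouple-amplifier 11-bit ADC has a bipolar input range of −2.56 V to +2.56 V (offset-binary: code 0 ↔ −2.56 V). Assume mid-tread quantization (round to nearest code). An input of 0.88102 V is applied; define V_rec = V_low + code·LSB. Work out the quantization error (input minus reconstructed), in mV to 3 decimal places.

1.020 mV

Step size: 5.12 V ÷ 2^11 = 2.500 mV.
Scaled input = 1376.4080 LSBs, so code = 1376.
Reconstructed: 0.88 V.
V_in − V_rec = 0.00102 V = 1.020 mV.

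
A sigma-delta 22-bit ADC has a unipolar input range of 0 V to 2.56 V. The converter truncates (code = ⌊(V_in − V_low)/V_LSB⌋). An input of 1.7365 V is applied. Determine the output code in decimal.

code 2845081

LSB = 2.56 V / 4194304 = 0.61 µV.
(V_in − V_low)/LSB = (1.7365 − 0) / 6.10352e-07 = 2845081.600.
So the output code is 2845081.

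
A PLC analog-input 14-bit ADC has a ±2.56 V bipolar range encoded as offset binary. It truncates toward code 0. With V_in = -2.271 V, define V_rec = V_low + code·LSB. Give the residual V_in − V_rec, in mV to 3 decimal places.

Step size: 5.12 V ÷ 2^14 = 312.50 µV.
Scaled input = 924.8000 LSBs, so code = 924.
V_rec = (−2.56) + 924·0.0003125 = -2.27125 V.
V_in − V_rec = 0.00025 V = 0.250 mV.

0.250 mV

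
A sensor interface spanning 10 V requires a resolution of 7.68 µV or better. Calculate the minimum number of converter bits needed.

Number of steps required ≥ 10 V / 7.68 µV = 1302083.33.
Need 2^N ≥ 1302083.33; 2^20 = 1048576, 2^21 = 2097152.
Minimum N = 21.

21 bits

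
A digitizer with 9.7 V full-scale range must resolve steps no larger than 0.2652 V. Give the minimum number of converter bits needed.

6 bits

Number of steps required ≥ 9.7 V / 0.2652 V = 36.58.
Need 2^N ≥ 36.58; 2^5 = 32, 2^6 = 64.
Minimum N = 6.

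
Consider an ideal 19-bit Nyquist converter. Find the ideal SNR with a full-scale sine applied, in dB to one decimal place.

116.1 dB

SNR ≈ 6.02·N + 1.76 dB = 6.02·19 + 1.76 = 116.14 dB.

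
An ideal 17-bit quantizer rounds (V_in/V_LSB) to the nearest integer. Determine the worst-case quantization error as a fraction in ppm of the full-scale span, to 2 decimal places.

3.81 ppm

Rounding → worst-case error = ½ LSB = V_FS/2^18, so 1e+06/262144 = 3.8147 ppm of full scale.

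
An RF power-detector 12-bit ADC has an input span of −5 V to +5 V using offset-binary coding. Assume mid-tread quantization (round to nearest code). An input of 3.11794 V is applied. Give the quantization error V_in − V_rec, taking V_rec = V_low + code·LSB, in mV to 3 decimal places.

Step size: 10 V ÷ 2^12 = 2.441 mV.
Scaled input = 3325.1082 LSBs, so code = 3325.
Reconstructed: 3.1176758 V.
V_in − V_rec = 0.000264219 V = 0.264 mV.

0.264 mV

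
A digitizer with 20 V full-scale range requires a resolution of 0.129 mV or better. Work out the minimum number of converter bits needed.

Number of steps required ≥ 20 V / 0.129 mV = 155038.76.
Need 2^N ≥ 155038.76; 2^17 = 131072, 2^18 = 262144.
Minimum N = 18.

18 bits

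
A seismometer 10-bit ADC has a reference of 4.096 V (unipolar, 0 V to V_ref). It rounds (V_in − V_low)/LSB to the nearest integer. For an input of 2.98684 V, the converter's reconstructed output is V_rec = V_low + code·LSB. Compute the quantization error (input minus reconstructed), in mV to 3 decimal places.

LSB = 4.096/2^10 = 4.000 mV.
(2.98684 − 0)/0.004 = 746.7100; round gives code 747.
Reconstructed: 2.988 V.
Difference: -0.00116 V → -1.160 mV.

-1.160 mV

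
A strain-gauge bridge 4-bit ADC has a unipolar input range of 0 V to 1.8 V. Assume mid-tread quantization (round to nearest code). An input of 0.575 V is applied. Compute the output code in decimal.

LSB = 1.8 V / 16 = 112.500 mV.
Input sits at 5.111 steps above V_low.
round(5.111) = 5.

code 5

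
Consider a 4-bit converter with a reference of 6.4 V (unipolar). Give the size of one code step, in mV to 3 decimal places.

Full-scale span = 6.4 V.
LSB = 6.4 / 2^4 = 6.4 / 16 = 0.4 V = 400.000 mV.

400.000 mV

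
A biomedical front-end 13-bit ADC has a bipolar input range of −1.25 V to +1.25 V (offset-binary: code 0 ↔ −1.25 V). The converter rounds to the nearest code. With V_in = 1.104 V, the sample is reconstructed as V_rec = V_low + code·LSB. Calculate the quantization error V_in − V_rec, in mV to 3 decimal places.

-0.126 mV

One LSB is 2.5 V / 8192 = 305.18 µV.
(V_in − V_low)/LSB = (1.104 − (−1.25))/0.000305176 = 7713.5872 → code 7714 (round).
Reconstructed: 1.104126 V.
V_in − V_rec = -0.000125977 V = -0.126 mV.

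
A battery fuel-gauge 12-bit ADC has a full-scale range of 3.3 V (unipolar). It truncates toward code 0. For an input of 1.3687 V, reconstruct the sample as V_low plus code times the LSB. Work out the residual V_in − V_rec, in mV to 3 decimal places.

One LSB is 3.3 V / 4096 = 0.806 mV.
(V_in − V_low)/LSB = (1.3687 − 0)/0.000805664 = 1698.8470 → code 1698 (floor).
V_rec = 0 + 1698·0.000805664 = 1.3680176 V.
Error = 1.3687 − 1.3680176 = 0.000682422 V = 0.682 mV.

0.682 mV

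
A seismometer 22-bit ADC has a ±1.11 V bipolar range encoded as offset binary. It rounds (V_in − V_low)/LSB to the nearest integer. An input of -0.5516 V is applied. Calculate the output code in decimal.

Full-scale span = 2.22 V; LSB = 2.22/2^22 = 0.53 µV.
(V_in − V_low)/LSB = (-0.5516 − (−1.11)) / 5.29289e-07 = 1054999.709.
Round → code 1055000.

code 1055000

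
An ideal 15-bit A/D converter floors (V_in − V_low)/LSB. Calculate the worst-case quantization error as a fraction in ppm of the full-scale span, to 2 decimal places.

Truncating → worst-case error = 1 LSB = V_FS/2^15, so 1e+06/32768 = 30.5176 ppm of full scale.

30.52 ppm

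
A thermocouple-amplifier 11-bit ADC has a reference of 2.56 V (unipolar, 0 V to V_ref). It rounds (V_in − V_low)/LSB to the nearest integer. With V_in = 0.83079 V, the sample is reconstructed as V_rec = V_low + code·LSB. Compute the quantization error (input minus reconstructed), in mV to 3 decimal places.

-0.460 mV

Step size: 2.56 V ÷ 2^11 = 1.250 mV.
(V_in − V_low)/LSB = (0.83079 − 0)/0.00125 = 664.6320 → code 665 (round).
V_rec = 0 + 665·0.00125 = 0.83125 V.
V_in − V_rec = -0.00046 V = -0.460 mV.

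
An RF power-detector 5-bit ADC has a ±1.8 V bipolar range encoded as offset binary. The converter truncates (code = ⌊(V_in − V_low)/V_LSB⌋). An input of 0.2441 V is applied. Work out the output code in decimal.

LSB = 3.6 V / 32 = 112.500 mV.
(0.2441 − (−1.8)) / 0.1125 = 18.170 LSBs.
So the output code is 18.

code 18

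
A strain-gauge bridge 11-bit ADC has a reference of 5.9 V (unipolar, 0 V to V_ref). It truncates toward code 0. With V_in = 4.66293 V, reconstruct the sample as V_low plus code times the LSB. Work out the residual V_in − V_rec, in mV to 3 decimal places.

1.700 mV

LSB = 5.9/2^11 = 2.881 mV.
(4.66293 − 0)/0.00288086 = 1618.5899; ⌊·⌋ gives code 1618.
Code 1618 maps back to 0 + 1618×0.00288086 V = 4.6612305 V.
Error = 4.66293 − 4.6612305 = 0.00169953 V = 1.700 mV.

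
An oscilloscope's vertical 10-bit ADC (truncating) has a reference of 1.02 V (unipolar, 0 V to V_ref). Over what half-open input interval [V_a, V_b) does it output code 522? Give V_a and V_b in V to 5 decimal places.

[0.51996 V, 0.52096 V)

LSB = 1.02/2^10 = 0.996 mV.
V_a = V_low + 522·LSB = 0.519961 V; V_b = V_low + 523·LSB = 0.520957 V.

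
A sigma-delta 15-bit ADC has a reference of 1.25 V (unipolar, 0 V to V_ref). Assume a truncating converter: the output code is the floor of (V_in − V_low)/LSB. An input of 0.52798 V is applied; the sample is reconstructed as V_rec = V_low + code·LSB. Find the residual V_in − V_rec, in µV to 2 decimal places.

LSB = 1.25/2^15 = 38.15 µV.
(0.52798 − 0)/3.8147e-05 = 13840.6789; ⌊·⌋ gives code 13840.
Code 13840 maps back to 0 + 13840×3.8147e-05 V = 0.5279541 V.
V_in − V_rec = 2.58984e-05 V = 25.90 µV.

25.90 µV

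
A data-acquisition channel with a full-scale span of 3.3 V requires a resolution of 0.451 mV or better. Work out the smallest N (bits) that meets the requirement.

13 bits

Number of steps required ≥ 3.3 V / 0.451 mV = 7317.07.
Need 2^N ≥ 7317.07; 2^12 = 4096, 2^13 = 8192.
Minimum N = 13.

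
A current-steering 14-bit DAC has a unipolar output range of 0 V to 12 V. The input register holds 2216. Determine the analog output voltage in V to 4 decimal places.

1.6230 V

LSB = 12 V / 2^14 = 0.732 mV.
V_out = 0 + 2216 × 0.000732422 V = 1.62305 V.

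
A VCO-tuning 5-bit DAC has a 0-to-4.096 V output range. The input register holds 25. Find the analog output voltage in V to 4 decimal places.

LSB = 4.096 V / 2^5 = 128.000 mV.
V_out = 0 + 25 × 0.128 V = 3.2 V.

3.2000 V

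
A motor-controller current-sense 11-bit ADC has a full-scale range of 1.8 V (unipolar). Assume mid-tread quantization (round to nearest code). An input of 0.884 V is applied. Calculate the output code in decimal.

code 1006

With 2048 levels over 1.8 V, one step is 0.879 mV.
Input sits at 1005.796 steps above V_low.
round(1005.796) = 1006.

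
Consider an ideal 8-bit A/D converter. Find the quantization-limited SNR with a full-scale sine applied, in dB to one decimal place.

SNR ≈ 6.02·N + 1.76 dB = 6.02·8 + 1.76 = 49.92 dB.

49.9 dB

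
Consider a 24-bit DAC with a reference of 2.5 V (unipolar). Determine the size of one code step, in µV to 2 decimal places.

0.15 µV

Full-scale span = 2.5 V.
LSB = 2.5 / 2^24 = 2.5 / 16777216 = 1.49012e-07 V = 0.15 µV.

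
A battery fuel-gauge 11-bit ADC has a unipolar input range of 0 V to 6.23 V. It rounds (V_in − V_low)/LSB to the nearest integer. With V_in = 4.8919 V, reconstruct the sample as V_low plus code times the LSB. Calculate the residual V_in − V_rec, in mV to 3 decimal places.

0.377 mV

One LSB is 6.23 V / 2048 = 3.042 mV.
(4.8919 − 0)/0.00304199 = 1608.1238; round gives code 1608.
Code 1608 maps back to 0 + 1608×0.00304199 V = 4.8915234 V.
Error = 4.8919 − 4.8915234 = 0.000376562 V = 0.377 mV.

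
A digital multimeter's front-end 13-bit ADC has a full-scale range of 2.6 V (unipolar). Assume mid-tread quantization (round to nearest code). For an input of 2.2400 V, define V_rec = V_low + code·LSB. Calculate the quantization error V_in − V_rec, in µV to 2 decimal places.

Step size: 2.6 V ÷ 2^13 = 317.38 µV.
Scaled input = 7057.7231 LSBs, so code = 7058.
Reconstructed: 2.2400879 V.
Error = 2.2400 − 2.2400879 = -8.78906e-05 V = -87.89 µV.

-87.89 µV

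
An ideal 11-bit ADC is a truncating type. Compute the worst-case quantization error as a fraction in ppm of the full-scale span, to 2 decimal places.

488.28 ppm

Truncating → worst-case error = 1 LSB = V_FS/2^11, so 1e+06/2048 = 488.281 ppm of full scale.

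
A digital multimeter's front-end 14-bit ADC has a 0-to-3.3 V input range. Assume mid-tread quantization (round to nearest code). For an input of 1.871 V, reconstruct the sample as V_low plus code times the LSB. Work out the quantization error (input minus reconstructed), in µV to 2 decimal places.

46.63 µV

One LSB is 3.3 V / 16384 = 201.42 µV.
(V_in − V_low)/LSB = (1.871 − 0)/0.000201416 = 9289.2315 → code 9289 (round).
V_rec = 0 + 9289·0.000201416 = 1.8709534 V.
V_in − V_rec = 4.66309e-05 V = 46.63 µV.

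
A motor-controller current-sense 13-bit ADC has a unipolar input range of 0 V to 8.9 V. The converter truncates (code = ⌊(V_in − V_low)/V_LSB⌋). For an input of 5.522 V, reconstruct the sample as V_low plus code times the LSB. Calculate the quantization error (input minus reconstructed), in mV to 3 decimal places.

Step size: 8.9 V ÷ 2^13 = 1.086 mV.
(5.522 − 0)/0.00108643 = 5082.7218; ⌊·⌋ gives code 5082.
Reconstructed: 5.5212158 V.
Difference: 0.00078418 V → 0.784 mV.

0.784 mV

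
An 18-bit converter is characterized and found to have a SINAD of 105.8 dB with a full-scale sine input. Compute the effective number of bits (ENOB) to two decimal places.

17.28 bits

ENOB = (SINAD − 1.76) / 6.02 = (105.8 − 1.76)/6.02 = 17.282.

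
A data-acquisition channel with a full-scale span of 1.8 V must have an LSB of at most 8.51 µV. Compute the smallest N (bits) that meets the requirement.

18 bits

Number of steps required ≥ 1.8 V / 8.51 µV = 211515.86.
Need 2^N ≥ 211515.86; 2^17 = 131072, 2^18 = 262144.
Minimum N = 18.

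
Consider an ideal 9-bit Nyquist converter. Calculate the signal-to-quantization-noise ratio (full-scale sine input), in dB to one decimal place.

55.9 dB

SNR ≈ 6.02·N + 1.76 dB = 6.02·9 + 1.76 = 55.94 dB.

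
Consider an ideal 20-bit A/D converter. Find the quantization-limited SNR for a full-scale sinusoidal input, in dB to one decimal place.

SNR ≈ 6.02·N + 1.76 dB = 6.02·20 + 1.76 = 122.16 dB.

122.2 dB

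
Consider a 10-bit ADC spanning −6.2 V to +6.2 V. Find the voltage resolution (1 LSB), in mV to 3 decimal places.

Full-scale span = 12.4 V.
LSB = 12.4 / 2^10 = 12.4 / 1024 = 0.0121094 V = 12.109 mV.

12.109 mV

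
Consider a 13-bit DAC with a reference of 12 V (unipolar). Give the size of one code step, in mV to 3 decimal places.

1.465 mV

Full-scale span = 12 V.
LSB = 12 / 2^13 = 12 / 8192 = 0.00146484 V = 1.465 mV.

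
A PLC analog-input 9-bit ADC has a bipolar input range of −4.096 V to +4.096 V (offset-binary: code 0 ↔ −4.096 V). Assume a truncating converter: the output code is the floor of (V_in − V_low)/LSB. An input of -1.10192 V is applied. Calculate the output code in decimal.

LSB = 8.192 V / 512 = 16.000 mV.
(-1.10192 − (−4.096)) / 0.016 = 187.130 LSBs.
⌊·⌋(187.130) = 187.

code 187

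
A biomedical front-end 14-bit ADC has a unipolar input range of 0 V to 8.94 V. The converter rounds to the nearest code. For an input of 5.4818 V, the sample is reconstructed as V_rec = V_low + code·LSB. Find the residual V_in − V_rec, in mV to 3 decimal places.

0.157 mV

Step size: 8.94 V ÷ 2^14 = 0.546 mV.
(5.4818 − 0)/0.000545654 = 10046.2876; round gives code 10046.
V_rec = 0 + 10046·0.000545654 = 5.4816431 V.
Error = 5.4818 − 5.4816431 = 0.000156934 V = 0.157 mV.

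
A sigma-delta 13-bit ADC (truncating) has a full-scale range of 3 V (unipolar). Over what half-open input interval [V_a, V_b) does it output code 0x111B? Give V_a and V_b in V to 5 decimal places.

LSB = 3/2^13 = 366.21 µV.
Code 0x111B = 4379 decimal.
V_a = V_low + 4379·LSB = 1.60364 V; V_b = V_low + 4380·LSB = 1.604 V.

[1.60364 V, 1.60400 V)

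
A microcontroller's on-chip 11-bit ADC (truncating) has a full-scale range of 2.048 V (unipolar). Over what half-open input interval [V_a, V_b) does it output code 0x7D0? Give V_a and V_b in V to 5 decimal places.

[2.00000 V, 2.00100 V)

LSB = 2.048/2^11 = 1.000 mV.
Code 0x7D0 = 2000 decimal.
V_a = V_low + 2000·LSB = 2 V; V_b = V_low + 2001·LSB = 2.001 V.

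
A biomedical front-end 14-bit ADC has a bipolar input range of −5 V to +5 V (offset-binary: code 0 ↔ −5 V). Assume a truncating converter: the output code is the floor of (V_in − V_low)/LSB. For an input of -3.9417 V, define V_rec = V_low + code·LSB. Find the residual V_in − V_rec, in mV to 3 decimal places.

Step size: 10 V ÷ 2^14 = 0.610 mV.
(-3.9417 − (−5))/0.000610352 = 1733.9187; ⌊·⌋ gives code 1733.
Reconstructed: -3.9422607 V.
V_in − V_rec = 0.000560742 V = 0.561 mV.

0.561 mV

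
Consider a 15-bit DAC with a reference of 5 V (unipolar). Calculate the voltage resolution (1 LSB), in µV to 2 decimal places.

152.59 µV

Full-scale span = 5 V.
LSB = 5 / 2^15 = 5 / 32768 = 0.000152588 V = 152.59 µV.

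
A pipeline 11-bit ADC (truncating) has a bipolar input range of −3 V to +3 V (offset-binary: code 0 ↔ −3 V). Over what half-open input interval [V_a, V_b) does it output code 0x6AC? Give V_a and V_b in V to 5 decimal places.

LSB = 6/2^11 = 2.930 mV.
Code 0x6AC = 1708 decimal.
V_a = V_low + 1708·LSB = 2.00391 V; V_b = V_low + 1709·LSB = 2.00684 V.

[2.00391 V, 2.00684 V)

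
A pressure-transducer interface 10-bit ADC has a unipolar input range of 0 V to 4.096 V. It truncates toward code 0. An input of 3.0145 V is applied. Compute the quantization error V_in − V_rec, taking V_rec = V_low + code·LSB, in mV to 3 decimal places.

2.500 mV

One LSB is 4.096 V / 1024 = 4.000 mV.
(V_in − V_low)/LSB = (3.0145 − 0)/0.004 = 753.6250 → code 753 (floor).
Reconstructed: 3.012 V.
Difference: 0.0025 V → 2.500 mV.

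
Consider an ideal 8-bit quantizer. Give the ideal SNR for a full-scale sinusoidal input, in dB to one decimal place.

SNR ≈ 6.02·N + 1.76 dB = 6.02·8 + 1.76 = 49.92 dB.

49.9 dB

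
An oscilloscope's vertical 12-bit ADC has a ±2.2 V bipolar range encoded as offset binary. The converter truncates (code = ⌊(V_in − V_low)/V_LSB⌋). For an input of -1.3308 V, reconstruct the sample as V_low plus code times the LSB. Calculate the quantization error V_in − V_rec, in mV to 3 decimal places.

LSB = 4.4/2^12 = 1.074 mV.
(V_in − V_low)/LSB = (-1.3308 − (−2.2))/0.00107422 = 809.1462 → code 809 (floor).
Reconstructed: -1.330957 V.
Difference: 0.000157031 V → 0.157 mV.

0.157 mV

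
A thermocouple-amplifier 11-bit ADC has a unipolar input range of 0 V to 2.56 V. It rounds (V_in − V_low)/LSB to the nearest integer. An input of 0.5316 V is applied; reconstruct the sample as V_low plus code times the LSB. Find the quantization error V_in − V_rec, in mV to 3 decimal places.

Step size: 2.56 V ÷ 2^11 = 1.250 mV.
(0.5316 − 0)/0.00125 = 425.2800; round gives code 425.
Reconstructed: 0.53125 V.
Difference: 0.00035 V → 0.350 mV.

0.350 mV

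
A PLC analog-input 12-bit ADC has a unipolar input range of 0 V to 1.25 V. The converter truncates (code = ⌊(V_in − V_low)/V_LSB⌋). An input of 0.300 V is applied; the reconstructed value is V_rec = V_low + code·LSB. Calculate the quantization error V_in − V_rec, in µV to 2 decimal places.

12.21 µV

LSB = 1.25/2^12 = 305.18 µV.
Scaled input = 983.0400 LSBs, so code = 983.
Code 983 maps back to 0 + 983×0.000305176 V = 0.29998779 V.
Error = 0.300 − 0.29998779 = 1.2207e-05 V = 12.21 µV.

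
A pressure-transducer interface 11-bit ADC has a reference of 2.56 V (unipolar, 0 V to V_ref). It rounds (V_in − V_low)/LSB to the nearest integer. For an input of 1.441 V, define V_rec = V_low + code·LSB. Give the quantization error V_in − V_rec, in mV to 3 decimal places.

LSB = 2.56/2^11 = 1.250 mV.
(1.441 − 0)/0.00125 = 1152.8000; round gives code 1153.
V_rec = 0 + 1153·0.00125 = 1.44125 V.
Difference: -0.00025 V → -0.250 mV.

-0.250 mV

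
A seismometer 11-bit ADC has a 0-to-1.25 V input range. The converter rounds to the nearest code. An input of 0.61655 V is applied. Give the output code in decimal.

Full-scale span = 1.25 V; LSB = 1.25/2^11 = 0.610 mV.
(0.61655 − 0) / 0.000610352 = 1010.156 LSBs.
Round → code 1010.

code 1010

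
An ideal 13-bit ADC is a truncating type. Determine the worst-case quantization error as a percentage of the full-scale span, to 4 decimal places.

0.0122 %

Truncating → worst-case error = 1 LSB = V_FS/2^13, so 100/8192 = 0.012207 % of full scale.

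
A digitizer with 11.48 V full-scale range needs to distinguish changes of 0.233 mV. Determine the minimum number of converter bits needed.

16 bits

Number of steps required ≥ 11.48 V / 0.233 mV = 49270.39.
Need 2^N ≥ 49270.39; 2^15 = 32768, 2^16 = 65536.
Minimum N = 16.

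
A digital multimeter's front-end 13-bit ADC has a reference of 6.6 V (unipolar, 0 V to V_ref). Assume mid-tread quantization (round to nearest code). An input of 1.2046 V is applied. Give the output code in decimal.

Full-scale span = 6.6 V; LSB = 6.6/2^13 = 0.806 mV.
(1.2046 − 0) / 0.000805664 = 1495.164 LSBs.
Round → code 1495.

code 1495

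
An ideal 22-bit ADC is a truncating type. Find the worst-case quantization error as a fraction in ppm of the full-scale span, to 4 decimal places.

Truncating → worst-case error = 1 LSB = V_FS/2^22, so 1e+06/4194304 = 0.238419 ppm of full scale.

0.2384 ppm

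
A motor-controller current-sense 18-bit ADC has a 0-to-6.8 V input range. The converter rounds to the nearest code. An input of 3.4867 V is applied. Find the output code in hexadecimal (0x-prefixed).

code 0x20D0E (decimal 134414)

LSB = 6.8 V / 262144 = 25.94 µV.
Input sits at 134414.336 steps above V_low.
round(134414.336) = 134414.
In hexadecimal (0x-prefixed): 0x20D0E.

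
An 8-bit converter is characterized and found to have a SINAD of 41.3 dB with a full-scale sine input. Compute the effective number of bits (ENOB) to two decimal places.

6.57 bits

ENOB = (SINAD − 1.76) / 6.02 = (41.3 − 1.76)/6.02 = 6.568.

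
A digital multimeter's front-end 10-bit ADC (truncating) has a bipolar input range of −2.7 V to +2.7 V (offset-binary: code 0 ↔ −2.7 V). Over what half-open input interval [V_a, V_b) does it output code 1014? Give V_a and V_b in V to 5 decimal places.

LSB = 5.4/2^10 = 5.273 mV.
V_a = V_low + 1014·LSB = 2.64727 V; V_b = V_low + 1015·LSB = 2.65254 V.

[2.64727 V, 2.65254 V)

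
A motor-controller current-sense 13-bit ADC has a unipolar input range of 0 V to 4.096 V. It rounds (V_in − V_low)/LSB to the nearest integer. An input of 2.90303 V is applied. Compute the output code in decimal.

code 5806

Full-scale span = 4.096 V; LSB = 4.096/2^13 = 0.500 mV.
(V_in − V_low)/LSB = (2.90303 − 0) / 0.0005 = 5806.060.
Round → code 5806.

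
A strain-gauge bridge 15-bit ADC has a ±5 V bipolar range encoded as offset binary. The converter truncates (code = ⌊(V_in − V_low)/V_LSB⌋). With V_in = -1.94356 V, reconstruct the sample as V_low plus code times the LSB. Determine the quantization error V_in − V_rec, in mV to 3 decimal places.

Step size: 10 V ÷ 2^15 = 305.18 µV.
Scaled input = 10015.3426 LSBs, so code = 10015.
Reconstructed: -1.9436646 V.
V_in − V_rec = 0.000104551 V = 0.105 mV.

0.105 mV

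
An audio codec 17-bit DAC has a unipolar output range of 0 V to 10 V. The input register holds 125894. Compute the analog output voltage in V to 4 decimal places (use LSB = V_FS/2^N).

9.6049 V

LSB = 10 V / 2^17 = 76.29 µV.
V_out = 0 + 125894 × 7.62939e-05 V = 9.60495 V.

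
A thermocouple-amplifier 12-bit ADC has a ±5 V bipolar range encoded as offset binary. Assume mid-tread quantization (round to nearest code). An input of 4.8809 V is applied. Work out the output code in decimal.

Full-scale span = 10 V; LSB = 10/2^12 = 2.441 mV.
(V_in − V_low)/LSB = (4.8809 − (−5)) / 0.00244141 = 4047.217.
So the output code is 4047.

code 4047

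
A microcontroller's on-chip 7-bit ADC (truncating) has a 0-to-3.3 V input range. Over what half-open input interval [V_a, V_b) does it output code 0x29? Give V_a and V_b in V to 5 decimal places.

[1.05703 V, 1.08281 V)

LSB = 3.3/2^7 = 25.781 mV.
Code 0x29 = 41 decimal.
V_a = V_low + 41·LSB = 1.05703 V; V_b = V_low + 42·LSB = 1.08281 V.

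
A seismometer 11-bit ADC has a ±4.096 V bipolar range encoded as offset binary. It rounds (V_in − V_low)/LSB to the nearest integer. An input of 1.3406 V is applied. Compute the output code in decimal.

With 2048 levels over 8.192 V, one step is 4.000 mV.
(V_in − V_low)/LSB = (1.3406 − (−4.096)) / 0.004 = 1359.150.
Round → code 1359.

code 1359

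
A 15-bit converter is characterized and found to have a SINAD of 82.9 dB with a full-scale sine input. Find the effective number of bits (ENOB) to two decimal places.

ENOB = (SINAD − 1.76) / 6.02 = (82.9 − 1.76)/6.02 = 13.478.

13.48 bits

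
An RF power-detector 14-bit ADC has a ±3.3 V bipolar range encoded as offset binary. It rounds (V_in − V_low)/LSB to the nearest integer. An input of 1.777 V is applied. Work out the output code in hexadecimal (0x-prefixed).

code 0x313B (decimal 12603)

LSB = 6.6 V / 16384 = 402.83 µV.
(V_in − V_low)/LSB = (1.777 − (−3.3)) / 0.000402832 = 12603.268.
round(12603.268) = 12603.
In hexadecimal (0x-prefixed): 0x313B.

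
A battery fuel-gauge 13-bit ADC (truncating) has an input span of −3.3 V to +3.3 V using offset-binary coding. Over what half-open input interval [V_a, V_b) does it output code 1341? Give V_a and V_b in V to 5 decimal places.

[-2.21960 V, -2.21880 V)

LSB = 6.6/2^13 = 0.806 mV.
V_a = V_low + 1341·LSB = -2.2196 V; V_b = V_low + 1342·LSB = -2.2188 V.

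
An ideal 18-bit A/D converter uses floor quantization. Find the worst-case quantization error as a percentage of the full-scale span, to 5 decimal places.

0.00038 %

Truncating → worst-case error = 1 LSB = V_FS/2^18, so 100/262144 = 0.00038147 % of full scale.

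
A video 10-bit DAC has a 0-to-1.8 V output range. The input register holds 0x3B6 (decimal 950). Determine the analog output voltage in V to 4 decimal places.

1.6699 V

LSB = 1.8 V / 2^10 = 1.758 mV.
Code 0x3B6 = 950 decimal.
V_out = 0 + 950 × 0.00175781 V = 1.66992 V.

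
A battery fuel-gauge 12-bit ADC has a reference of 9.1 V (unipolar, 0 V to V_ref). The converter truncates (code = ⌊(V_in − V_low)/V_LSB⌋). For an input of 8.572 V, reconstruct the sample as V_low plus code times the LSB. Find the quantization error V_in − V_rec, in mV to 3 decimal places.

0.760 mV

LSB = 9.1/2^12 = 2.222 mV.
Scaled input = 3858.3420 LSBs, so code = 3858.
Code 3858 maps back to 0 + 3858×0.00222168 V = 8.5712402 V.
V_in − V_rec = 0.000759766 V = 0.760 mV.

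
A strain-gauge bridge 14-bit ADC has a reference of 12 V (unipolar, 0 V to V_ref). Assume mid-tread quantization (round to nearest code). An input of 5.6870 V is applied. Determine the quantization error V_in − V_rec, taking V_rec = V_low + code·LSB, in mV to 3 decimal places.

-0.256 mV

One LSB is 12 V / 16384 = 0.732 mV.
Scaled input = 7764.6507 LSBs, so code = 7765.
Code 7765 maps back to 0 + 7765×0.000732422 V = 5.6872559 V.
V_in − V_rec = -0.000255859 V = -0.256 mV.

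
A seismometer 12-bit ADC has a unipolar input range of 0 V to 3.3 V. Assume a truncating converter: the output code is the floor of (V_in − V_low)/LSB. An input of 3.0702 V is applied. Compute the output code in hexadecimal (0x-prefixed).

code 0xEE2 (decimal 3810)

LSB = 3.3 V / 4096 = 0.806 mV.
(3.0702 − 0) / 0.000805664 = 3810.769 LSBs.
Floor → code 3810.
In hexadecimal (0x-prefixed): 0xEE2.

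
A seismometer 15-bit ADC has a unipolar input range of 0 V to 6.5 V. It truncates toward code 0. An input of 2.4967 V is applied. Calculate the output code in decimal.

code 12586

LSB = 6.5 V / 32768 = 198.36 µV.
Input sits at 12586.441 steps above V_low.
Floor → code 12586.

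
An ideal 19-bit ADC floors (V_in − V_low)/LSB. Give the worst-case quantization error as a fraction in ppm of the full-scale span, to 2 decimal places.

1.91 ppm

Truncating → worst-case error = 1 LSB = V_FS/2^19, so 1e+06/524288 = 1.90735 ppm of full scale.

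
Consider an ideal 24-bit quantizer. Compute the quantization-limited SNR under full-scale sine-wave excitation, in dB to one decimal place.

146.2 dB

SNR ≈ 6.02·N + 1.76 dB = 6.02·24 + 1.76 = 146.24 dB.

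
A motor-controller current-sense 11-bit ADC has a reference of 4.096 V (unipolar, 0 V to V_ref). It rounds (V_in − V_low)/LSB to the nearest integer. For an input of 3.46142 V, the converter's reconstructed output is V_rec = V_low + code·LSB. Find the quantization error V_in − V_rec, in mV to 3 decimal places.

LSB = 4.096/2^11 = 2.000 mV.
(V_in − V_low)/LSB = (3.46142 − 0)/0.002 = 1730.7100 → code 1731 (round).
Code 1731 maps back to 0 + 1731×0.002 V = 3.462 V.
Error = 3.46142 − 3.462 = -0.00058 V = -0.580 mV.

-0.580 mV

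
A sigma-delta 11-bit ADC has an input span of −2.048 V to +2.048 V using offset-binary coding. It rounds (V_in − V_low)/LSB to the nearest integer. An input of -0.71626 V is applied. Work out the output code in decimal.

code 666

Full-scale span = 4.096 V; LSB = 4.096/2^11 = 2.000 mV.
(-0.71626 − (−2.048)) / 0.002 = 665.870 LSBs.
So the output code is 666.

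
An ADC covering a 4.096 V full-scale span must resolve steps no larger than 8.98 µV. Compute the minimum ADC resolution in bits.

19 bits

Number of steps required ≥ 4.096 V / 8.98 µV = 456124.72.
Need 2^N ≥ 456124.72; 2^18 = 262144, 2^19 = 524288.
Minimum N = 19.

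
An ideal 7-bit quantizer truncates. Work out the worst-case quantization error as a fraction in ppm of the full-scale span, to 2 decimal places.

7812.50 ppm

Truncating → worst-case error = 1 LSB = V_FS/2^7, so 1e+06/128 = 7812.5 ppm of full scale.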